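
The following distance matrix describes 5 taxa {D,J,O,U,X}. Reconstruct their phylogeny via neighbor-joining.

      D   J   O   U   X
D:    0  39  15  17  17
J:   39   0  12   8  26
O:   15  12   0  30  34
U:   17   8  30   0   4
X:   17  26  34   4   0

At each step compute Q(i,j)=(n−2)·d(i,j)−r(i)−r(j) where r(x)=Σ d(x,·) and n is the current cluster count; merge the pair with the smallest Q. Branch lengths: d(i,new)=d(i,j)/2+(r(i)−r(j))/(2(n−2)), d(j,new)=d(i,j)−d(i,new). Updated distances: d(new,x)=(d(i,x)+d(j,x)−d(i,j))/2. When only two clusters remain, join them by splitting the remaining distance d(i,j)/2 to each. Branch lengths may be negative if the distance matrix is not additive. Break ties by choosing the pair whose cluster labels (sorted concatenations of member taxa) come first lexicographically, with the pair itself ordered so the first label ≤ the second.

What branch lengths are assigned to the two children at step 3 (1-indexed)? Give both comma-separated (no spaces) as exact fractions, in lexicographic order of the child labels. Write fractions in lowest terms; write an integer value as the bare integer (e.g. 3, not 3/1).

21/4,-3/4

1. join J+O (d=12, Q=-140) ⇒ JO; edges |J|=5, |O|=7
  updated: d(D,JO)=21, d(JO,U)=13, d(JO,X)=24
2. join D+JO (d=21, Q=-71) ⇒ DJO; edges |D|=39/4, |JO|=45/4
  updated: d(DJO,U)=9/2, d(DJO,X)=10
3. join DJO+U (d=9/2, Q=-37/2) ⇒ DJOU; edges |DJO|=21/4, |U|=-3/4
  updated: d(DJOU,X)=19/4
4. join DJOU+X (d=19/4) ⇒ DJOUX; edges |DJOU|=19/8, |X|=19/8
final tree: (((D:39/4,(J:5,O:7):45/4):21/4,U:-3/4):19/8,X:19/8)
total length: 169/4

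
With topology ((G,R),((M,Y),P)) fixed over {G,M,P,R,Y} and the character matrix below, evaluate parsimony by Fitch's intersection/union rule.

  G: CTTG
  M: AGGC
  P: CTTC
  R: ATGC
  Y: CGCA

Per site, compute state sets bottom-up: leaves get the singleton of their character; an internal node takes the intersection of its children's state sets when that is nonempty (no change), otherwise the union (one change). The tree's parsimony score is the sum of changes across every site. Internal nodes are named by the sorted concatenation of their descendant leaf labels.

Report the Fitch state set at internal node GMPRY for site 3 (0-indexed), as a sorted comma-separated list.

GR@0: {C} ∪ {A} = {A,C} (union, +1)
MY@0: {A} ∪ {C} = {A,C} (union, +1)
MPY@0: {A,C} ∩ {C} = {C} (intersection, +0)
GMPRY@0: {A,C} ∩ {C} = {C} (intersection, +0)
GR@1: {T} ∩ {T} = {T} (intersection, +0)
MY@1: {G} ∩ {G} = {G} (intersection, +0)
MPY@1: {G} ∪ {T} = {G,T} (union, +1)
GMPRY@1: {T} ∩ {G,T} = {T} (intersection, +0)
GR@2: {T} ∪ {G} = {G,T} (union, +1)
MY@2: {G} ∪ {C} = {C,G} (union, +1)
MPY@2: {C,G} ∪ {T} = {C,G,T} (union, +1)
GMPRY@2: {G,T} ∩ {C,G,T} = {G,T} (intersection, +0)
GR@3: {G} ∪ {C} = {C,G} (union, +1)
MY@3: {C} ∪ {A} = {A,C} (union, +1)
MPY@3: {A,C} ∩ {C} = {C} (intersection, +0)
GMPRY@3: {C,G} ∩ {C} = {C} (intersection, +0)
per-site changes: [2, 1, 3, 2]; total = 8

C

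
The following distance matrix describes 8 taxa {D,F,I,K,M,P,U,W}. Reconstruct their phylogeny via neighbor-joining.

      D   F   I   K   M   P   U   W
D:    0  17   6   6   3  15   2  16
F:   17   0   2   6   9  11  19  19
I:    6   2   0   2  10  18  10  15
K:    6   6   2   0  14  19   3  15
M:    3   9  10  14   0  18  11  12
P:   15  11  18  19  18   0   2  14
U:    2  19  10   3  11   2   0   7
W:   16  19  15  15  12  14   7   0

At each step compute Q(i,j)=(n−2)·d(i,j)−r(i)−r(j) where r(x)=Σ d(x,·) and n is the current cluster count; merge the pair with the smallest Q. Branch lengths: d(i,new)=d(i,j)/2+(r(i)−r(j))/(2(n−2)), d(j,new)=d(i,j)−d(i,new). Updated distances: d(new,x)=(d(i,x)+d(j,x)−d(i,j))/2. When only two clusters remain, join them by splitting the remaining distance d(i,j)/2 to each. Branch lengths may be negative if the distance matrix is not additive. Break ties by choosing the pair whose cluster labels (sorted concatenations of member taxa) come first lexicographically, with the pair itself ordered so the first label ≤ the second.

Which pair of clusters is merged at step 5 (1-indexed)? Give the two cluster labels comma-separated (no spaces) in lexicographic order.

step 1: merge (P,U) at d=2, Q=-139; branch lengths P→55/12, U→-31/12; new cluster PU
  updated: d(D,PU)=15/2, d(F,PU)=14, d(I,PU)=13, d(K,PU)=10, d(M,PU)=27/2, d(PU,W)=19/2
step 2: merge (PU,W) at d=19/2, Q=-213/2; branch lengths PU→57/20, W→133/20; new cluster PUW
  updated: d(D,PUW)=7, d(F,PUW)=47/4, d(I,PUW)=37/4, d(K,PUW)=31/4, d(M,PUW)=8
step 3: merge (D,M) at d=3, Q=-71; branch lengths D→7/8, M→17/8; new cluster DM
  updated: d(DM,F)=23/2, d(DM,I)=13/2, d(DM,K)=17/2, d(DM,PUW)=6
step 4: merge (DM,PUW) at d=6, Q=-197/4; branch lengths DM→21/8, PUW→27/8; new cluster DMPUW
  updated: d(DMPUW,F)=69/8, d(DMPUW,I)=39/8, d(DMPUW,K)=41/8
step 5: merge (DMPUW,K) at d=41/8, Q=-43/2; branch lengths DMPUW→63/16, K→19/16; new cluster DKMPUW
  updated: d(DKMPUW,F)=19/4, d(DKMPUW,I)=7/8
step 6: merge (DKMPUW,F) at d=19/4, Q=-61/8; branch lengths DKMPUW→29/16, F→47/16; new cluster DFKMPUW
  updated: d(DFKMPUW,I)=-15/16
step 7: merge (DFKMPUW,I) at d=-15/16; branch lengths DFKMPUW→-15/32, I→-15/32; new cluster DFIKMPUW
final tree: (((((D:7/8,M:17/8):21/8,((P:55/12,U:-31/12):57/20,W:133/20):27/8):63/16,K:19/16):29/16,F:47/16):-15/32,I:-15/32)
total length: 471/16

DMPUW,K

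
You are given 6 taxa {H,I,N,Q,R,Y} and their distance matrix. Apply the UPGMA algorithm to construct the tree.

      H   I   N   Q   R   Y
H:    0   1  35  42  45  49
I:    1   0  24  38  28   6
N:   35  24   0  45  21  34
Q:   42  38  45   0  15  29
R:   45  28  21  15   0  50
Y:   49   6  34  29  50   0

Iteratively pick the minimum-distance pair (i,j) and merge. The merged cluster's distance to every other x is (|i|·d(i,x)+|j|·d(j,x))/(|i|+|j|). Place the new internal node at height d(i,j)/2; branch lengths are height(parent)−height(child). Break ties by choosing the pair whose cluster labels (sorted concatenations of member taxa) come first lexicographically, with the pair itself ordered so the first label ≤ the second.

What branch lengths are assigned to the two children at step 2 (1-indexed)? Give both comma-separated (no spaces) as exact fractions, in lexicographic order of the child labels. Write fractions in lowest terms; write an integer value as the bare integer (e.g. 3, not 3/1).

15/2,15/2

1. join H+I (d=1) ⇒ HI; edges |H|=1/2, |I|=1/2
  updated: d(HI,N)=59/2, d(HI,Q)=40, d(HI,R)=73/2, d(HI,Y)=55/2
2. join Q+R (d=15) ⇒ QR; edges |Q|=15/2, |R|=15/2
  updated: d(HI,QR)=153/4, d(N,QR)=33, d(QR,Y)=79/2
3. join HI+Y (d=55/2) ⇒ HIY; edges |HI|=53/4, |Y|=55/4
  updated: d(HIY,N)=31, d(HIY,QR)=116/3
4. join HIY+N (d=31) ⇒ HINY; edges |HIY|=7/4, |N|=31/2
  updated: d(HINY,QR)=149/4
5. join HINY+QR (d=149/4) ⇒ HINQRY; edges |HINY|=25/8, |QR|=89/8
final tree: ((((H:1/2,I:1/2):53/4,Y:55/4):7/4,N:31/2):25/8,(Q:15/2,R:15/2):89/8)
total length: 149/2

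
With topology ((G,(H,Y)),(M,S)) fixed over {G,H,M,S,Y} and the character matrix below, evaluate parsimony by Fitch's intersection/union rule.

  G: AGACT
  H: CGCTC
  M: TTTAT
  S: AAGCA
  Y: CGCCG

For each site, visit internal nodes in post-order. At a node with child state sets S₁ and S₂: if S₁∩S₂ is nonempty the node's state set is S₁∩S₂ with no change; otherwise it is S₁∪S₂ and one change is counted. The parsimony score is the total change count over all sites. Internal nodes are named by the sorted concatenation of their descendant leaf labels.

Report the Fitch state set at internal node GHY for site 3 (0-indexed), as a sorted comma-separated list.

C

site 0, node HY: H={C} ∩ Y={C} → {C} (+0)
site 0, node GHY: G={A} ∪ HY={C} → {A,C} (+1)
site 0, node MS: M={T} ∪ S={A} → {A,T} (+1)
site 0, node GHMSY: GHY={A,C} ∩ MS={A,T} → {A} (+0)
site 1, node HY: H={G} ∩ Y={G} → {G} (+0)
site 1, node GHY: G={G} ∩ HY={G} → {G} (+0)
site 1, node MS: M={T} ∪ S={A} → {A,T} (+1)
site 1, node GHMSY: GHY={G} ∪ MS={A,T} → {A,G,T} (+1)
site 2, node HY: H={C} ∩ Y={C} → {C} (+0)
site 2, node GHY: G={A} ∪ HY={C} → {A,C} (+1)
site 2, node MS: M={T} ∪ S={G} → {G,T} (+1)
site 2, node GHMSY: GHY={A,C} ∪ MS={G,T} → {A,C,G,T} (+1)
site 3, node HY: H={T} ∪ Y={C} → {C,T} (+1)
site 3, node GHY: G={C} ∩ HY={C,T} → {C} (+0)
site 3, node MS: M={A} ∪ S={C} → {A,C} (+1)
site 3, node GHMSY: GHY={C} ∩ MS={A,C} → {C} (+0)
site 4, node HY: H={C} ∪ Y={G} → {C,G} (+1)
site 4, node GHY: G={T} ∪ HY={C,G} → {C,G,T} (+1)
site 4, node MS: M={T} ∪ S={A} → {A,T} (+1)
site 4, node GHMSY: GHY={C,G,T} ∩ MS={A,T} → {T} (+0)
per-site changes: [2, 2, 3, 2, 3]; total = 12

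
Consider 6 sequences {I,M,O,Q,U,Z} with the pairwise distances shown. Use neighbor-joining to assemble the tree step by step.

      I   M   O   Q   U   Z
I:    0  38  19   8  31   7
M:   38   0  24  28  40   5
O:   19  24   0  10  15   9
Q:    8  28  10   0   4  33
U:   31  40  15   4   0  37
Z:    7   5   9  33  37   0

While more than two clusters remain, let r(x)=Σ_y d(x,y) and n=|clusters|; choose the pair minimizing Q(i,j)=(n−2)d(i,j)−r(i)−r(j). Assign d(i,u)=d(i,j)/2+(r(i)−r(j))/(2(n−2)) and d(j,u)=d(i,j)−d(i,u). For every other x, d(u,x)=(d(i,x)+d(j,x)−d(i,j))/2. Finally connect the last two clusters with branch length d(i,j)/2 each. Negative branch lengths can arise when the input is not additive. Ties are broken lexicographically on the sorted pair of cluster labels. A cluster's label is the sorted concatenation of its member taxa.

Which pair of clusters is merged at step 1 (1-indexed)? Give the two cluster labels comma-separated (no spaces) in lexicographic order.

1. join M+Z (d=5, Q=-206) ⇒ MZ; edges |M|=8, |Z|=-3
  updated: d(I,MZ)=20, d(MZ,O)=14, d(MZ,Q)=28, d(MZ,U)=36
2. join Q+U (d=4, Q=-124) ⇒ QU; edges |Q|=-4, |U|=8
  updated: d(I,QU)=35/2, d(MZ,QU)=30, d(O,QU)=21/2
3. join I+MZ (d=20, Q=-161/2) ⇒ IMZ; edges |I|=65/8, |MZ|=95/8
  updated: d(IMZ,O)=13/2, d(IMZ,QU)=55/4
4. join IMZ+O (d=13/2, Q=-123/4) ⇒ IMOZ; edges |IMZ|=39/8, |O|=13/8
  updated: d(IMOZ,QU)=71/8
5. join IMOZ+QU (d=71/8) ⇒ IMOQUZ; edges |IMOZ|=71/16, |QU|=71/16
final tree: (((I:65/8,(M:8,Z:-3):95/8):39/8,O:13/8):71/16,(Q:-4,U:8):71/16)
total length: 355/8

M,Z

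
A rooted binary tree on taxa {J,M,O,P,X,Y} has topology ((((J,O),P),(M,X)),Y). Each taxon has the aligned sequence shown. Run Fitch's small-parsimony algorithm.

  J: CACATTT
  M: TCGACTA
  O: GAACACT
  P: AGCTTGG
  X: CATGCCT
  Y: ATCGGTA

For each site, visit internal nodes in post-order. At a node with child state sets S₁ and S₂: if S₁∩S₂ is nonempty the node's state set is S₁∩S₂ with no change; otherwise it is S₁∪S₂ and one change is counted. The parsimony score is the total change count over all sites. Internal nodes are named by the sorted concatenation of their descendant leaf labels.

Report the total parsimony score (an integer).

[col 0] JO: children J:{C}, O:{G} ∪→ {C,G}; cost 1
[col 0] JOP: children JO:{C,G}, P:{A} ∪→ {A,C,G}; cost 1
[col 0] MX: children M:{T}, X:{C} ∪→ {C,T}; cost 1
[col 0] JMOPX: children JOP:{A,C,G}, MX:{C,T} ∩→ {C}; cost 0
[col 0] JMOPXY: children JMOPX:{C}, Y:{A} ∪→ {A,C}; cost 1
[col 1] JO: children J:{A}, O:{A} ∩→ {A}; cost 0
[col 1] JOP: children JO:{A}, P:{G} ∪→ {A,G}; cost 1
[col 1] MX: children M:{C}, X:{A} ∪→ {A,C}; cost 1
[col 1] JMOPX: children JOP:{A,G}, MX:{A,C} ∩→ {A}; cost 0
[col 1] JMOPXY: children JMOPX:{A}, Y:{T} ∪→ {A,T}; cost 1
[col 2] JO: children J:{C}, O:{A} ∪→ {A,C}; cost 1
[col 2] JOP: children JO:{A,C}, P:{C} ∩→ {C}; cost 0
[col 2] MX: children M:{G}, X:{T} ∪→ {G,T}; cost 1
[col 2] JMOPX: children JOP:{C}, MX:{G,T} ∪→ {C,G,T}; cost 1
[col 2] JMOPXY: children JMOPX:{C,G,T}, Y:{C} ∩→ {C}; cost 0
[col 3] JO: children J:{A}, O:{C} ∪→ {A,C}; cost 1
[col 3] JOP: children JO:{A,C}, P:{T} ∪→ {A,C,T}; cost 1
[col 3] MX: children M:{A}, X:{G} ∪→ {A,G}; cost 1
[col 3] JMOPX: children JOP:{A,C,T}, MX:{A,G} ∩→ {A}; cost 0
[col 3] JMOPXY: children JMOPX:{A}, Y:{G} ∪→ {A,G}; cost 1
[col 4] JO: children J:{T}, O:{A} ∪→ {A,T}; cost 1
[col 4] JOP: children JO:{A,T}, P:{T} ∩→ {T}; cost 0
[col 4] MX: children M:{C}, X:{C} ∩→ {C}; cost 0
[col 4] JMOPX: children JOP:{T}, MX:{C} ∪→ {C,T}; cost 1
[col 4] JMOPXY: children JMOPX:{C,T}, Y:{G} ∪→ {C,G,T}; cost 1
[col 5] JO: children J:{T}, O:{C} ∪→ {C,T}; cost 1
[col 5] JOP: children JO:{C,T}, P:{G} ∪→ {C,G,T}; cost 1
[col 5] MX: children M:{T}, X:{C} ∪→ {C,T}; cost 1
[col 5] JMOPX: children JOP:{C,G,T}, MX:{C,T} ∩→ {C,T}; cost 0
[col 5] JMOPXY: children JMOPX:{C,T}, Y:{T} ∩→ {T}; cost 0
[col 6] JO: children J:{T}, O:{T} ∩→ {T}; cost 0
[col 6] JOP: children JO:{T}, P:{G} ∪→ {G,T}; cost 1
[col 6] MX: children M:{A}, X:{T} ∪→ {A,T}; cost 1
[col 6] JMOPX: children JOP:{G,T}, MX:{A,T} ∩→ {T}; cost 0
[col 6] JMOPXY: children JMOPX:{T}, Y:{A} ∪→ {A,T}; cost 1
per-site changes: [4, 3, 3, 4, 3, 3, 3]; total = 23

23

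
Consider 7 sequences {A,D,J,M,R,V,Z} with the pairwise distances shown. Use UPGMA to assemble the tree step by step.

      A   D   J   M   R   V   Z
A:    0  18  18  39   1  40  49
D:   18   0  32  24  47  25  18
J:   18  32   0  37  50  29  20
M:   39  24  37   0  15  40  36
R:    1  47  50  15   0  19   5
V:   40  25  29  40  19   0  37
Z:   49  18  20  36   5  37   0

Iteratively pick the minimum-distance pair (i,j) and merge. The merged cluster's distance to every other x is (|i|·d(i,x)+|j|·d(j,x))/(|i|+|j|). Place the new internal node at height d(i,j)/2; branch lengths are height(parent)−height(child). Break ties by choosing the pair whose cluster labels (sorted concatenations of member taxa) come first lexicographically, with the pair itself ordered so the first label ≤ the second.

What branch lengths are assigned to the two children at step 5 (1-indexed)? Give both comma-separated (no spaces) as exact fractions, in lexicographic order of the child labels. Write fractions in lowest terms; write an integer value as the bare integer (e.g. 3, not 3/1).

1. join A+R (d=1) ⇒ AR; edges |A|=1/2, |R|=1/2
  updated: d(AR,D)=65/2, d(AR,J)=34, d(AR,M)=27, d(AR,V)=59/2, d(AR,Z)=27
2. join D+Z (d=18) ⇒ DZ; edges |D|=9, |Z|=9
  updated: d(AR,DZ)=119/4, d(DZ,J)=26, d(DZ,M)=30, d(DZ,V)=31
3. join DZ+J (d=26) ⇒ DJZ; edges |DZ|=4, |J|=13
  updated: d(AR,DJZ)=187/6, d(DJZ,M)=97/3, d(DJZ,V)=91/3
4. join AR+M (d=27) ⇒ AMR; edges |AR|=13, |M|=27/2
  updated: d(AMR,DJZ)=284/9, d(AMR,V)=33
5. join DJZ+V (d=91/3) ⇒ DJVZ; edges |DJZ|=13/6, |V|=91/6
  updated: d(AMR,DJVZ)=383/12
6. join AMR+DJVZ (d=383/12) ⇒ ADJMRVZ; edges |AMR|=59/24, |DJVZ|=19/24
final tree: (((A:1/2,R:1/2):13,M:27/2):59/24,(((D:9,Z:9):4,J:13):13/6,V:91/6):19/24)
total length: 997/12

13/6,91/6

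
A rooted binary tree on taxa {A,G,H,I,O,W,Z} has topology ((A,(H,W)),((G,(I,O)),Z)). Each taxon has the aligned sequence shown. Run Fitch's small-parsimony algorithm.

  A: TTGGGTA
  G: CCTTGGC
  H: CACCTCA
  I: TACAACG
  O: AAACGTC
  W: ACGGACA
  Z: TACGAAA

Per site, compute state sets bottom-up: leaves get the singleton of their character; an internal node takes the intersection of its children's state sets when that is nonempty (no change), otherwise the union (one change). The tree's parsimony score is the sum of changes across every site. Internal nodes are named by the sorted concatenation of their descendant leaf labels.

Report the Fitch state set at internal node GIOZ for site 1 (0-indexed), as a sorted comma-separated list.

site 0, node HW: H={C} ∪ W={A} → {A,C} (+1)
site 0, node AHW: A={T} ∪ HW={A,C} → {A,C,T} (+1)
site 0, node IO: I={T} ∪ O={A} → {A,T} (+1)
site 0, node GIO: G={C} ∪ IO={A,T} → {A,C,T} (+1)
site 0, node GIOZ: GIO={A,C,T} ∩ Z={T} → {T} (+0)
site 0, node AGHIOWZ: AHW={A,C,T} ∩ GIOZ={T} → {T} (+0)
site 1, node HW: H={A} ∪ W={C} → {A,C} (+1)
site 1, node AHW: A={T} ∪ HW={A,C} → {A,C,T} (+1)
site 1, node IO: I={A} ∩ O={A} → {A} (+0)
site 1, node GIO: G={C} ∪ IO={A} → {A,C} (+1)
site 1, node GIOZ: GIO={A,C} ∩ Z={A} → {A} (+0)
site 1, node AGHIOWZ: AHW={A,C,T} ∩ GIOZ={A} → {A} (+0)
site 2, node HW: H={C} ∪ W={G} → {C,G} (+1)
site 2, node AHW: A={G} ∩ HW={C,G} → {G} (+0)
site 2, node IO: I={C} ∪ O={A} → {A,C} (+1)
site 2, node GIO: G={T} ∪ IO={A,C} → {A,C,T} (+1)
site 2, node GIOZ: GIO={A,C,T} ∩ Z={C} → {C} (+0)
site 2, node AGHIOWZ: AHW={G} ∪ GIOZ={C} → {C,G} (+1)
site 3, node HW: H={C} ∪ W={G} → {C,G} (+1)
site 3, node AHW: A={G} ∩ HW={C,G} → {G} (+0)
site 3, node IO: I={A} ∪ O={C} → {A,C} (+1)
site 3, node GIO: G={T} ∪ IO={A,C} → {A,C,T} (+1)
site 3, node GIOZ: GIO={A,C,T} ∪ Z={G} → {A,C,G,T} (+1)
site 3, node AGHIOWZ: AHW={G} ∩ GIOZ={A,C,G,T} → {G} (+0)
site 4, node HW: H={T} ∪ W={A} → {A,T} (+1)
site 4, node AHW: A={G} ∪ HW={A,T} → {A,G,T} (+1)
site 4, node IO: I={A} ∪ O={G} → {A,G} (+1)
site 4, node GIO: G={G} ∩ IO={A,G} → {G} (+0)
site 4, node GIOZ: GIO={G} ∪ Z={A} → {A,G} (+1)
site 4, node AGHIOWZ: AHW={A,G,T} ∩ GIOZ={A,G} → {A,G} (+0)
site 5, node HW: H={C} ∩ W={C} → {C} (+0)
site 5, node AHW: A={T} ∪ HW={C} → {C,T} (+1)
site 5, node IO: I={C} ∪ O={T} → {C,T} (+1)
site 5, node GIO: G={G} ∪ IO={C,T} → {C,G,T} (+1)
site 5, node GIOZ: GIO={C,G,T} ∪ Z={A} → {A,C,G,T} (+1)
site 5, node AGHIOWZ: AHW={C,T} ∩ GIOZ={A,C,G,T} → {C,T} (+0)
site 6, node HW: H={A} ∩ W={A} → {A} (+0)
site 6, node AHW: A={A} ∩ HW={A} → {A} (+0)
site 6, node IO: I={G} ∪ O={C} → {C,G} (+1)
site 6, node GIO: G={C} ∩ IO={C,G} → {C} (+0)
site 6, node GIOZ: GIO={C} ∪ Z={A} → {A,C} (+1)
site 6, node AGHIOWZ: AHW={A} ∩ GIOZ={A,C} → {A} (+0)
per-site changes: [4, 3, 4, 4, 4, 4, 2]; total = 25

A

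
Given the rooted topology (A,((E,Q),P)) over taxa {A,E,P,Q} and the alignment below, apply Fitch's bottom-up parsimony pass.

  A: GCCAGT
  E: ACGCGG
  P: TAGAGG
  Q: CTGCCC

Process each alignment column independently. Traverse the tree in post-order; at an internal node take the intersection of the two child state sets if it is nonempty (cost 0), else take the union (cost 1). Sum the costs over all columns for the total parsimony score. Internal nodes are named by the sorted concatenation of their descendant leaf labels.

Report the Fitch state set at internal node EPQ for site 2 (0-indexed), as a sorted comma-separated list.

EQ@0: {A} ∪ {C} = {A,C} (union, +1)
EPQ@0: {A,C} ∪ {T} = {A,C,T} (union, +1)
AEPQ@0: {G} ∪ {A,C,T} = {A,C,G,T} (union, +1)
EQ@1: {C} ∪ {T} = {C,T} (union, +1)
EPQ@1: {C,T} ∪ {A} = {A,C,T} (union, +1)
AEPQ@1: {C} ∩ {A,C,T} = {C} (intersection, +0)
EQ@2: {G} ∩ {G} = {G} (intersection, +0)
EPQ@2: {G} ∩ {G} = {G} (intersection, +0)
AEPQ@2: {C} ∪ {G} = {C,G} (union, +1)
EQ@3: {C} ∩ {C} = {C} (intersection, +0)
EPQ@3: {C} ∪ {A} = {A,C} (union, +1)
AEPQ@3: {A} ∩ {A,C} = {A} (intersection, +0)
EQ@4: {G} ∪ {C} = {C,G} (union, +1)
EPQ@4: {C,G} ∩ {G} = {G} (intersection, +0)
AEPQ@4: {G} ∩ {G} = {G} (intersection, +0)
EQ@5: {G} ∪ {C} = {C,G} (union, +1)
EPQ@5: {C,G} ∩ {G} = {G} (intersection, +0)
AEPQ@5: {T} ∪ {G} = {G,T} (union, +1)
per-site changes: [3, 2, 1, 1, 1, 2]; total = 10

G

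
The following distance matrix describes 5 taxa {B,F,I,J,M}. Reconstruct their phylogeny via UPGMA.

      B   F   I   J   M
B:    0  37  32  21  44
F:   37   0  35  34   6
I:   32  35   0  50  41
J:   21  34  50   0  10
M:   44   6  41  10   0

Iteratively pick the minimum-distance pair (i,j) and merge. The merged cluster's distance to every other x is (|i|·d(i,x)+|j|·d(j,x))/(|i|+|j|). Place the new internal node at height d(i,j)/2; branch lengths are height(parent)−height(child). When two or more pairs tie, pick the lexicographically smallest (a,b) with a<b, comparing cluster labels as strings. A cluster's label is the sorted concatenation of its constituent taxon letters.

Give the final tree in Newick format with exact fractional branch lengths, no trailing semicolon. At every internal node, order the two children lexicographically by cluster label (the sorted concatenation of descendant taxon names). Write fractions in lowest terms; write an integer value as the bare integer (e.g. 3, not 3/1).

(((B:21/2,J:21/2):41/8,(F:3,M:3):101/8):33/8,I:79/4)

step 1: merge (F,M) at d=6; branch lengths F→3, M→3; new cluster FM
  updated: d(B,FM)=81/2, d(FM,I)=38, d(FM,J)=22
step 2: merge (B,J) at d=21; branch lengths B→21/2, J→21/2; new cluster BJ
  updated: d(BJ,FM)=125/4, d(BJ,I)=41
step 3: merge (BJ,FM) at d=125/4; branch lengths BJ→41/8, FM→101/8; new cluster BFJM
  updated: d(BFJM,I)=79/2
step 4: merge (BFJM,I) at d=79/2; branch lengths BFJM→33/8, I→79/4; new cluster BFIJM
final tree: (((B:21/2,J:21/2):41/8,(F:3,M:3):101/8):33/8,I:79/4)
total length: 549/8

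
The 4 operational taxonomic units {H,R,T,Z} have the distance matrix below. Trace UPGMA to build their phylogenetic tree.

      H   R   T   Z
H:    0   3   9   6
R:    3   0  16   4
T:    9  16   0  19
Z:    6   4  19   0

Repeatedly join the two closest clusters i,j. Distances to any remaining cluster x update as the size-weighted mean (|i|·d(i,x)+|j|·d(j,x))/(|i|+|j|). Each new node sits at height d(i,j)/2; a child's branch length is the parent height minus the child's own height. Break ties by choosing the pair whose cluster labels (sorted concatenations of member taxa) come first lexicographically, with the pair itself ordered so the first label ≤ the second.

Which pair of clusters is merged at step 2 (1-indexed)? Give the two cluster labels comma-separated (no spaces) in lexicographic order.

step 1: merge (H,R) at d=3; branch lengths H→3/2, R→3/2; new cluster HR
  updated: d(HR,T)=25/2, d(HR,Z)=5
step 2: merge (HR,Z) at d=5; branch lengths HR→1, Z→5/2; new cluster HRZ
  updated: d(HRZ,T)=44/3
step 3: merge (HRZ,T) at d=44/3; branch lengths HRZ→29/6, T→22/3; new cluster HRTZ
final tree: (((H:3/2,R:3/2):1,Z:5/2):29/6,T:22/3)
total length: 56/3

HR,Z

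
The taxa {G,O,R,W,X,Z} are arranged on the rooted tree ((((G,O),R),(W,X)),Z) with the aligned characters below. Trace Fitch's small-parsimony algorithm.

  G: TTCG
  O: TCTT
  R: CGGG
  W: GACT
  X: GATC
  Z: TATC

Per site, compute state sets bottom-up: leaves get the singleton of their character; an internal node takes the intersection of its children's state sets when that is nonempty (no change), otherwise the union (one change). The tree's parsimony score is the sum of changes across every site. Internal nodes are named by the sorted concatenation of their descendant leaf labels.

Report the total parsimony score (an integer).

11

GO@0: {T} ∩ {T} = {T} (intersection, +0)
GOR@0: {T} ∪ {C} = {C,T} (union, +1)
WX@0: {G} ∩ {G} = {G} (intersection, +0)
GORWX@0: {C,T} ∪ {G} = {C,G,T} (union, +1)
GORWXZ@0: {C,G,T} ∩ {T} = {T} (intersection, +0)
GO@1: {T} ∪ {C} = {C,T} (union, +1)
GOR@1: {C,T} ∪ {G} = {C,G,T} (union, +1)
WX@1: {A} ∩ {A} = {A} (intersection, +0)
GORWX@1: {C,G,T} ∪ {A} = {A,C,G,T} (union, +1)
GORWXZ@1: {A,C,G,T} ∩ {A} = {A} (intersection, +0)
GO@2: {C} ∪ {T} = {C,T} (union, +1)
GOR@2: {C,T} ∪ {G} = {C,G,T} (union, +1)
WX@2: {C} ∪ {T} = {C,T} (union, +1)
GORWX@2: {C,G,T} ∩ {C,T} = {C,T} (intersection, +0)
GORWXZ@2: {C,T} ∩ {T} = {T} (intersection, +0)
GO@3: {G} ∪ {T} = {G,T} (union, +1)
GOR@3: {G,T} ∩ {G} = {G} (intersection, +0)
WX@3: {T} ∪ {C} = {C,T} (union, +1)
GORWX@3: {G} ∪ {C,T} = {C,G,T} (union, +1)
GORWXZ@3: {C,G,T} ∩ {C} = {C} (intersection, +0)
per-site changes: [2, 3, 3, 3]; total = 11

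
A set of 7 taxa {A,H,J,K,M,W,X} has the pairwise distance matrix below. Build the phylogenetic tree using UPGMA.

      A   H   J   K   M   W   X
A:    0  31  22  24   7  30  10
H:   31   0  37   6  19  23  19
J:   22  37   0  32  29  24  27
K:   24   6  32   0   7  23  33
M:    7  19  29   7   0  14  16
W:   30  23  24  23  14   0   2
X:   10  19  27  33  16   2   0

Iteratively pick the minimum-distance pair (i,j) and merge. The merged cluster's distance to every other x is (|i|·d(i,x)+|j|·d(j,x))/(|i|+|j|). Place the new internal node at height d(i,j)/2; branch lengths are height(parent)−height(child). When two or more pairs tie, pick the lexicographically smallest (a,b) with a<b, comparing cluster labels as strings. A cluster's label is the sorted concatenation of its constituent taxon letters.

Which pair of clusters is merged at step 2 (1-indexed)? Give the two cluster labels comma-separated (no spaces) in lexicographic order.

1. join W+X (d=2) ⇒ WX; edges |W|=1, |X|=1
  updated: d(A,WX)=20, d(H,WX)=21, d(J,WX)=51/2, d(K,WX)=28, d(M,WX)=15
2. join H+K (d=6) ⇒ HK; edges |H|=3, |K|=3
  updated: d(A,HK)=55/2, d(HK,J)=69/2, d(HK,M)=13, d(HK,WX)=49/2
3. join A+M (d=7) ⇒ AM; edges |A|=7/2, |M|=7/2
  updated: d(AM,HK)=81/4, d(AM,J)=51/2, d(AM,WX)=35/2
4. join AM+WX (d=35/2) ⇒ AMWX; edges |AM|=21/4, |WX|=31/4
  updated: d(AMWX,HK)=179/8, d(AMWX,J)=51/2
5. join AMWX+HK (d=179/8) ⇒ AHKMWX; edges |AMWX|=39/16, |HK|=131/16
  updated: d(AHKMWX,J)=57/2
6. join AHKMWX+J (d=57/2) ⇒ AHJKMWX; edges |AHKMWX|=49/16, |J|=57/4
final tree: ((((A:7/2,M:7/2):21/4,(W:1,X:1):31/4):39/16,(H:3,K:3):131/16):49/16,J:57/4)
total length: 895/16

H,K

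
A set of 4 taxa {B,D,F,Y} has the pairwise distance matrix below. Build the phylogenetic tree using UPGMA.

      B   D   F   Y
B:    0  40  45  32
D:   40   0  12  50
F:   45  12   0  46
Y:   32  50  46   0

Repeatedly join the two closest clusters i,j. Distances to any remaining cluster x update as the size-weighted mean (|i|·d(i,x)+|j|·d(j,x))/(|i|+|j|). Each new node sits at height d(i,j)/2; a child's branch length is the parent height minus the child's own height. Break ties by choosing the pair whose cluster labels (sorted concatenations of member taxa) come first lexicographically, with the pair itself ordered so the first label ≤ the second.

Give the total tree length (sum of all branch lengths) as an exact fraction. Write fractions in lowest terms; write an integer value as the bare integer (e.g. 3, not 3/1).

269/4

1. join D+F (d=12) ⇒ DF; edges |D|=6, |F|=6
  updated: d(B,DF)=85/2, d(DF,Y)=48
2. join B+Y (d=32) ⇒ BY; edges |B|=16, |Y|=16
  updated: d(BY,DF)=181/4
3. join BY+DF (d=181/4) ⇒ BDFY; edges |BY|=53/8, |DF|=133/8
final tree: ((B:16,Y:16):53/8,(D:6,F:6):133/8)
total length: 269/4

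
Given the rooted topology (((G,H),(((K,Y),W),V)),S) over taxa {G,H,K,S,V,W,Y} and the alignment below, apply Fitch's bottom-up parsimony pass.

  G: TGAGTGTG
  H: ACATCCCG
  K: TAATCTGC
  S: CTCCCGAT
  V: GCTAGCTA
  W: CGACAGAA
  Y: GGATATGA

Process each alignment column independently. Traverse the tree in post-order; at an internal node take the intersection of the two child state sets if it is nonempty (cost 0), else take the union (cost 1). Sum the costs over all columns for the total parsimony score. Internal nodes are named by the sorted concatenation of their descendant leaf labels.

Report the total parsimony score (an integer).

29

site 0, node GH: G={T} ∪ H={A} → {A,T} (+1)
site 0, node KY: K={T} ∪ Y={G} → {G,T} (+1)
site 0, node KWY: KY={G,T} ∪ W={C} → {C,G,T} (+1)
site 0, node KVWY: KWY={C,G,T} ∩ V={G} → {G} (+0)
site 0, node GHKVWY: GH={A,T} ∪ KVWY={G} → {A,G,T} (+1)
site 0, node GHKSVWY: GHKVWY={A,G,T} ∪ S={C} → {A,C,G,T} (+1)
site 1, node GH: G={G} ∪ H={C} → {C,G} (+1)
site 1, node KY: K={A} ∪ Y={G} → {A,G} (+1)
site 1, node KWY: KY={A,G} ∩ W={G} → {G} (+0)
site 1, node KVWY: KWY={G} ∪ V={C} → {C,G} (+1)
site 1, node GHKVWY: GH={C,G} ∩ KVWY={C,G} → {C,G} (+0)
site 1, node GHKSVWY: GHKVWY={C,G} ∪ S={T} → {C,G,T} (+1)
site 2, node GH: G={A} ∩ H={A} → {A} (+0)
site 2, node KY: K={A} ∩ Y={A} → {A} (+0)
site 2, node KWY: KY={A} ∩ W={A} → {A} (+0)
site 2, node KVWY: KWY={A} ∪ V={T} → {A,T} (+1)
site 2, node GHKVWY: GH={A} ∩ KVWY={A,T} → {A} (+0)
site 2, node GHKSVWY: GHKVWY={A} ∪ S={C} → {A,C} (+1)
site 3, node GH: G={G} ∪ H={T} → {G,T} (+1)
site 3, node KY: K={T} ∩ Y={T} → {T} (+0)
site 3, node KWY: KY={T} ∪ W={C} → {C,T} (+1)
site 3, node KVWY: KWY={C,T} ∪ V={A} → {A,C,T} (+1)
site 3, node GHKVWY: GH={G,T} ∩ KVWY={A,C,T} → {T} (+0)
site 3, node GHKSVWY: GHKVWY={T} ∪ S={C} → {C,T} (+1)
site 4, node GH: G={T} ∪ H={C} → {C,T} (+1)
site 4, node KY: K={C} ∪ Y={A} → {A,C} (+1)
site 4, node KWY: KY={A,C} ∩ W={A} → {A} (+0)
site 4, node KVWY: KWY={A} ∪ V={G} → {A,G} (+1)
site 4, node GHKVWY: GH={C,T} ∪ KVWY={A,G} → {A,C,G,T} (+1)
site 4, node GHKSVWY: GHKVWY={A,C,G,T} ∩ S={C} → {C} (+0)
site 5, node GH: G={G} ∪ H={C} → {C,G} (+1)
site 5, node KY: K={T} ∩ Y={T} → {T} (+0)
site 5, node KWY: KY={T} ∪ W={G} → {G,T} (+1)
site 5, node KVWY: KWY={G,T} ∪ V={C} → {C,G,T} (+1)
site 5, node GHKVWY: GH={C,G} ∩ KVWY={C,G,T} → {C,G} (+0)
site 5, node GHKSVWY: GHKVWY={C,G} ∩ S={G} → {G} (+0)
site 6, node GH: G={T} ∪ H={C} → {C,T} (+1)
site 6, node KY: K={G} ∩ Y={G} → {G} (+0)
site 6, node KWY: KY={G} ∪ W={A} → {A,G} (+1)
site 6, node KVWY: KWY={A,G} ∪ V={T} → {A,G,T} (+1)
site 6, node GHKVWY: GH={C,T} ∩ KVWY={A,G,T} → {T} (+0)
site 6, node GHKSVWY: GHKVWY={T} ∪ S={A} → {A,T} (+1)
site 7, node GH: G={G} ∩ H={G} → {G} (+0)
site 7, node KY: K={C} ∪ Y={A} → {A,C} (+1)
site 7, node KWY: KY={A,C} ∩ W={A} → {A} (+0)
site 7, node KVWY: KWY={A} ∩ V={A} → {A} (+0)
site 7, node GHKVWY: GH={G} ∪ KVWY={A} → {A,G} (+1)
site 7, node GHKSVWY: GHKVWY={A,G} ∪ S={T} → {A,G,T} (+1)
per-site changes: [5, 4, 2, 4, 4, 3, 4, 3]; total = 29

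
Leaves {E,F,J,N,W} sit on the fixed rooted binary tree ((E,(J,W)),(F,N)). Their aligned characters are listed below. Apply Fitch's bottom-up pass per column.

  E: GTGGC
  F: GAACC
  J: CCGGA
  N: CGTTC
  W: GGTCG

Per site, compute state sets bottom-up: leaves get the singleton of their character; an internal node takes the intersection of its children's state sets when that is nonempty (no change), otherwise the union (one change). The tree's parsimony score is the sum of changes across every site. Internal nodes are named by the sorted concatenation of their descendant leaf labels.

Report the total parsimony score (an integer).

[col 0] JW: children J:{C}, W:{G} ∪→ {C,G}; cost 1
[col 0] EJW: children E:{G}, JW:{C,G} ∩→ {G}; cost 0
[col 0] FN: children F:{G}, N:{C} ∪→ {C,G}; cost 1
[col 0] EFJNW: children EJW:{G}, FN:{C,G} ∩→ {G}; cost 0
[col 1] JW: children J:{C}, W:{G} ∪→ {C,G}; cost 1
[col 1] EJW: children E:{T}, JW:{C,G} ∪→ {C,G,T}; cost 1
[col 1] FN: children F:{A}, N:{G} ∪→ {A,G}; cost 1
[col 1] EFJNW: children EJW:{C,G,T}, FN:{A,G} ∩→ {G}; cost 0
[col 2] JW: children J:{G}, W:{T} ∪→ {G,T}; cost 1
[col 2] EJW: children E:{G}, JW:{G,T} ∩→ {G}; cost 0
[col 2] FN: children F:{A}, N:{T} ∪→ {A,T}; cost 1
[col 2] EFJNW: children EJW:{G}, FN:{A,T} ∪→ {A,G,T}; cost 1
[col 3] JW: children J:{G}, W:{C} ∪→ {C,G}; cost 1
[col 3] EJW: children E:{G}, JW:{C,G} ∩→ {G}; cost 0
[col 3] FN: children F:{C}, N:{T} ∪→ {C,T}; cost 1
[col 3] EFJNW: children EJW:{G}, FN:{C,T} ∪→ {C,G,T}; cost 1
[col 4] JW: children J:{A}, W:{G} ∪→ {A,G}; cost 1
[col 4] EJW: children E:{C}, JW:{A,G} ∪→ {A,C,G}; cost 1
[col 4] FN: children F:{C}, N:{C} ∩→ {C}; cost 0
[col 4] EFJNW: children EJW:{A,C,G}, FN:{C} ∩→ {C}; cost 0
per-site changes: [2, 3, 3, 3, 2]; total = 13

13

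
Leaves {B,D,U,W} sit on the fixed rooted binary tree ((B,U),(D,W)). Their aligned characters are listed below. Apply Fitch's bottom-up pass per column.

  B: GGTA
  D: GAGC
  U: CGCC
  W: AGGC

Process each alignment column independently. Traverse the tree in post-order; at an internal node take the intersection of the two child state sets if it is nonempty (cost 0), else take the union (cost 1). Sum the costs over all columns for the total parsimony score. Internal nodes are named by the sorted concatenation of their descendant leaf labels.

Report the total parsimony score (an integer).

6

site 0, node BU: B={G} ∪ U={C} → {C,G} (+1)
site 0, node DW: D={G} ∪ W={A} → {A,G} (+1)
site 0, node BDUW: BU={C,G} ∩ DW={A,G} → {G} (+0)
site 1, node BU: B={G} ∩ U={G} → {G} (+0)
site 1, node DW: D={A} ∪ W={G} → {A,G} (+1)
site 1, node BDUW: BU={G} ∩ DW={A,G} → {G} (+0)
site 2, node BU: B={T} ∪ U={C} → {C,T} (+1)
site 2, node DW: D={G} ∩ W={G} → {G} (+0)
site 2, node BDUW: BU={C,T} ∪ DW={G} → {C,G,T} (+1)
site 3, node BU: B={A} ∪ U={C} → {A,C} (+1)
site 3, node DW: D={C} ∩ W={C} → {C} (+0)
site 3, node BDUW: BU={A,C} ∩ DW={C} → {C} (+0)
per-site changes: [2, 1, 2, 1]; total = 6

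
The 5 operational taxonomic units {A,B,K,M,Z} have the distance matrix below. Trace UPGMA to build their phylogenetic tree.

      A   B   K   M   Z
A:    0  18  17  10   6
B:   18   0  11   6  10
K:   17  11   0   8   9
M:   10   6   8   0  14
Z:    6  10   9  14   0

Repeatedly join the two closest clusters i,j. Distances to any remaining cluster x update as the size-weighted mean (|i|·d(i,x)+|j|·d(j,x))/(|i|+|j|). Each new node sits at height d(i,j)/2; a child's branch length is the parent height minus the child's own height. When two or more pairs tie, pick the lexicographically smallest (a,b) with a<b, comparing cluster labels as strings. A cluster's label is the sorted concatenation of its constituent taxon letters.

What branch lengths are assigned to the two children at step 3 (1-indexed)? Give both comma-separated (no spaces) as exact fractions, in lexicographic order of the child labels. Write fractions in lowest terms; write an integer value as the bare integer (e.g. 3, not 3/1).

iteration 1: select A,Z (d=6); attach at lengths (3, 3); label the merged cluster AZ
  updated: d(AZ,B)=14, d(AZ,K)=13, d(AZ,M)=12
iteration 2: select B,M (d=6); attach at lengths (3, 3); label the merged cluster BM
  updated: d(AZ,BM)=13, d(BM,K)=19/2
iteration 3: select BM,K (d=19/2); attach at lengths (7/4, 19/4); label the merged cluster BKM
  updated: d(AZ,BKM)=13
iteration 4: select AZ,BKM (d=13); attach at lengths (7/2, 7/4); label the merged cluster ABKMZ
final tree: ((A:3,Z:3):7/2,((B:3,M:3):7/4,K:19/4):7/4)
total length: 95/4

7/4,19/4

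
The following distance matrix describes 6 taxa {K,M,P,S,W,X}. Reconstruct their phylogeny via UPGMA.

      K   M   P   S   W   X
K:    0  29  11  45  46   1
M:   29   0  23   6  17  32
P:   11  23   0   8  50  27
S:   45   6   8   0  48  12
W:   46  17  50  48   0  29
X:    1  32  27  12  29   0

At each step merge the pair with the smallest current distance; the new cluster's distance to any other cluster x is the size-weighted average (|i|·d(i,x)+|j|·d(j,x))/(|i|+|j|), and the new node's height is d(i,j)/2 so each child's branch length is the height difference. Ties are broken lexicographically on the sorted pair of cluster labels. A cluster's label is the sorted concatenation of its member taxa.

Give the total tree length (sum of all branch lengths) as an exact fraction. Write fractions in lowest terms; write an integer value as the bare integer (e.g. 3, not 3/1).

249/4

1. join K+X (d=1) ⇒ KX; edges |K|=1/2, |X|=1/2
  updated: d(KX,M)=61/2, d(KX,P)=19, d(KX,S)=57/2, d(KX,W)=75/2
2. join M+S (d=6) ⇒ MS; edges |M|=3, |S|=3
  updated: d(KX,MS)=59/2, d(MS,P)=31/2, d(MS,W)=65/2
3. join MS+P (d=31/2) ⇒ MPS; edges |MS|=19/4, |P|=31/4
  updated: d(KX,MPS)=26, d(MPS,W)=115/3
4. join KX+MPS (d=26) ⇒ KMPSX; edges |KX|=25/2, |MPS|=21/4
  updated: d(KMPSX,W)=38
5. join KMPSX+W (d=38) ⇒ KMPSWX; edges |KMPSX|=6, |W|=19
final tree: (((K:1/2,X:1/2):25/2,((M:3,S:3):19/4,P:31/4):21/4):6,W:19)
total length: 249/4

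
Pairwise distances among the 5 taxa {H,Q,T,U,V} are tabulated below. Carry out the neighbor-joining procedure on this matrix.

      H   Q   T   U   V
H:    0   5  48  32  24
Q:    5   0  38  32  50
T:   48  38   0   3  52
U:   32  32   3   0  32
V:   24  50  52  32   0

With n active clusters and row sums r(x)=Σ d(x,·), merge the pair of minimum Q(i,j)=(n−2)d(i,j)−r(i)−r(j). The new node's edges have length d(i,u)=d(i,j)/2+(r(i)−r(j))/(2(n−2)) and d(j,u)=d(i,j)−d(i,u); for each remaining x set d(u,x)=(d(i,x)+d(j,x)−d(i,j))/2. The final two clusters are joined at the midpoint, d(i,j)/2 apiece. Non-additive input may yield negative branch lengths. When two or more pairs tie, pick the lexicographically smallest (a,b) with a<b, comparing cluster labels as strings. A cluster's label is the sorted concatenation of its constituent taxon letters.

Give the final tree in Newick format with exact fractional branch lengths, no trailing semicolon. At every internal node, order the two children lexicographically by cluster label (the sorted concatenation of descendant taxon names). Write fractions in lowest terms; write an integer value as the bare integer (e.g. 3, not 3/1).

1. join T+U (d=3, Q=-231) ⇒ TU; edges |T|=17/2, |U|=-11/2
  updated: d(H,TU)=77/2, d(Q,TU)=67/2, d(TU,V)=81/2
2. join H+Q (d=5, Q=-146) ⇒ HQ; edges |H|=-11/4, |Q|=31/4
  updated: d(HQ,TU)=67/2, d(HQ,V)=69/2
3. join HQ+TU (d=67/2, Q=-217/2) ⇒ HQTU; edges |HQ|=55/4, |TU|=79/4
  updated: d(HQTU,V)=83/4
4. join HQTU+V (d=83/4) ⇒ HQTUV; edges |HQTU|=83/8, |V|=83/8
final tree: (((H:-11/4,Q:31/4):55/4,(T:17/2,U:-11/2):79/4):83/8,V:83/8)
total length: 249/4

(((H:-11/4,Q:31/4):55/4,(T:17/2,U:-11/2):79/4):83/8,V:83/8)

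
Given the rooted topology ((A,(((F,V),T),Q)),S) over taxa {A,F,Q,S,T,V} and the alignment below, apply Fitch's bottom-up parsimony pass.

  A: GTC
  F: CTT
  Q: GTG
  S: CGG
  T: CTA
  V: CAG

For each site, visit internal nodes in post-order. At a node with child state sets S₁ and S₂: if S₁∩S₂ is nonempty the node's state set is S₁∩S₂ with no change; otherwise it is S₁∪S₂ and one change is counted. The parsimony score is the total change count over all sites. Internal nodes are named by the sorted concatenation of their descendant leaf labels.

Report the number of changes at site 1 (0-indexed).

2

[col 0] FV: children F:{C}, V:{C} ∩→ {C}; cost 0
[col 0] FTV: children FV:{C}, T:{C} ∩→ {C}; cost 0
[col 0] FQTV: children FTV:{C}, Q:{G} ∪→ {C,G}; cost 1
[col 0] AFQTV: children A:{G}, FQTV:{C,G} ∩→ {G}; cost 0
[col 0] AFQSTV: children AFQTV:{G}, S:{C} ∪→ {C,G}; cost 1
[col 1] FV: children F:{T}, V:{A} ∪→ {A,T}; cost 1
[col 1] FTV: children FV:{A,T}, T:{T} ∩→ {T}; cost 0
[col 1] FQTV: children FTV:{T}, Q:{T} ∩→ {T}; cost 0
[col 1] AFQTV: children A:{T}, FQTV:{T} ∩→ {T}; cost 0
[col 1] AFQSTV: children AFQTV:{T}, S:{G} ∪→ {G,T}; cost 1
[col 2] FV: children F:{T}, V:{G} ∪→ {G,T}; cost 1
[col 2] FTV: children FV:{G,T}, T:{A} ∪→ {A,G,T}; cost 1
[col 2] FQTV: children FTV:{A,G,T}, Q:{G} ∩→ {G}; cost 0
[col 2] AFQTV: children A:{C}, FQTV:{G} ∪→ {C,G}; cost 1
[col 2] AFQSTV: children AFQTV:{C,G}, S:{G} ∩→ {G}; cost 0
per-site changes: [2, 2, 3]; total = 7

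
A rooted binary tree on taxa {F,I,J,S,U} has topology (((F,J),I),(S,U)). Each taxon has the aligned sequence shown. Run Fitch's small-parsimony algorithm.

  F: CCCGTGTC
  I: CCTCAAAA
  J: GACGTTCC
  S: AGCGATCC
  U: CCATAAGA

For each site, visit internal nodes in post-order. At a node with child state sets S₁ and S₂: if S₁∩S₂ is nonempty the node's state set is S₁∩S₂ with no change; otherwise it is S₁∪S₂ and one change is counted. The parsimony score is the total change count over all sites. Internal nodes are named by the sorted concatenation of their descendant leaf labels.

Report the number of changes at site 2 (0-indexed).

FJ@0: {C} ∪ {G} = {C,G} (union, +1)
FIJ@0: {C,G} ∩ {C} = {C} (intersection, +0)
SU@0: {A} ∪ {C} = {A,C} (union, +1)
FIJSU@0: {C} ∩ {A,C} = {C} (intersection, +0)
FJ@1: {C} ∪ {A} = {A,C} (union, +1)
FIJ@1: {A,C} ∩ {C} = {C} (intersection, +0)
SU@1: {G} ∪ {C} = {C,G} (union, +1)
FIJSU@1: {C} ∩ {C,G} = {C} (intersection, +0)
FJ@2: {C} ∩ {C} = {C} (intersection, +0)
FIJ@2: {C} ∪ {T} = {C,T} (union, +1)
SU@2: {C} ∪ {A} = {A,C} (union, +1)
FIJSU@2: {C,T} ∩ {A,C} = {C} (intersection, +0)
FJ@3: {G} ∩ {G} = {G} (intersection, +0)
FIJ@3: {G} ∪ {C} = {C,G} (union, +1)
SU@3: {G} ∪ {T} = {G,T} (union, +1)
FIJSU@3: {C,G} ∩ {G,T} = {G} (intersection, +0)
FJ@4: {T} ∩ {T} = {T} (intersection, +0)
FIJ@4: {T} ∪ {A} = {A,T} (union, +1)
SU@4: {A} ∩ {A} = {A} (intersection, +0)
FIJSU@4: {A,T} ∩ {A} = {A} (intersection, +0)
FJ@5: {G} ∪ {T} = {G,T} (union, +1)
FIJ@5: {G,T} ∪ {A} = {A,G,T} (union, +1)
SU@5: {T} ∪ {A} = {A,T} (union, +1)
FIJSU@5: {A,G,T} ∩ {A,T} = {A,T} (intersection, +0)
FJ@6: {T} ∪ {C} = {C,T} (union, +1)
FIJ@6: {C,T} ∪ {A} = {A,C,T} (union, +1)
SU@6: {C} ∪ {G} = {C,G} (union, +1)
FIJSU@6: {A,C,T} ∩ {C,G} = {C} (intersection, +0)
FJ@7: {C} ∩ {C} = {C} (intersection, +0)
FIJ@7: {C} ∪ {A} = {A,C} (union, +1)
SU@7: {C} ∪ {A} = {A,C} (union, +1)
FIJSU@7: {A,C} ∩ {A,C} = {A,C} (intersection, +0)
per-site changes: [2, 2, 2, 2, 1, 3, 3, 2]; total = 17

2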